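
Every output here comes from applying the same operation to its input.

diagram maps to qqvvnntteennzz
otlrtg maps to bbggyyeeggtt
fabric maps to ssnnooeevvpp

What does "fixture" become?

Each output is the input with this applied: double every character, then shift every letter 13 places forward in the alphabet (wrapping around) — i.e. ROT13.
Working it through for "fixture": intermediate "ffiixxttuurree", final "ssvvkkgghheerr".

ssvvkkgghheerr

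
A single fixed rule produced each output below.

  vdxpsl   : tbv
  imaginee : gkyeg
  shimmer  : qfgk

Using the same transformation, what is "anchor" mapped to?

The rule is to delete the last 3 characters, then shift every letter 2 places backward in the alphabet (wrapping around).
Starting from "anchor": after the first operation, "anc"; after the second, "yla".

yla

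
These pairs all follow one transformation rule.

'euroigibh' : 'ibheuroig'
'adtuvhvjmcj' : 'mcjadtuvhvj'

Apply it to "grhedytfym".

fymgrhedyt

Rule — move the last 3 characters to the front (rotate right by 3).
For "grhedytfym" the result is "fymgrhedyt".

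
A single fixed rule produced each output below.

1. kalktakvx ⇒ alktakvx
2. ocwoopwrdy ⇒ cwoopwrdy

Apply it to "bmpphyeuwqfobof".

mpphyeuwqfobof

Each output is the input with this applied: delete the first character.
So "bmpphyeuwqfobof" becomes "mpphyeuwqfobof".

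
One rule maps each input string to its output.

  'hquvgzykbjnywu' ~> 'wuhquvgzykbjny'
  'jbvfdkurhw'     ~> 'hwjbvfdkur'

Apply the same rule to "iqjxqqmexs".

Looking at the pairs, the operation is to move the last 2 characters to the front (rotate right by 2).
So "iqjxqqmexs" becomes "xsiqjxqqme".

xsiqjxqqme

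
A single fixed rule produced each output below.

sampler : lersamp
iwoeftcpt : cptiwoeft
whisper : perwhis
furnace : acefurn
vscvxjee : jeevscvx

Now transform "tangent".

In each case the input is transformed by: move the last 3 characters to the front (rotate right by 3).
For "tangent" the result is "enttang".

enttang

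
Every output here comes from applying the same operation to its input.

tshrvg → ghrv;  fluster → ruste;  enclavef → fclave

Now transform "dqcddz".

What's happening: delete the first 2 characters, then move the last character to the front.
On "dqcddz": the first step gives "cddz", and the second then gives "zcdd".

zcdd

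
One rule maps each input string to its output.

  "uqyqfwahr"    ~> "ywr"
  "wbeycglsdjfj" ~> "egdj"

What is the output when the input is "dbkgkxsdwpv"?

kxw

Each output is the input with this applied: keep one character in every 3, starting at position 3 (positions 3rd, 6th, 9th, ...).
So "dbkgkxsdwpv" becomes "kxw".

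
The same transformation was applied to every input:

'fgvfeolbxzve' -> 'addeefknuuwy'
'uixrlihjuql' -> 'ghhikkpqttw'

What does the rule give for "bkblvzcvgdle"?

aabcdfjkkuuy

Rule — sort the characters into alphabetical order, then shift every letter 1 place backward in the alphabet (wrapping around).
For "bkblvzcvgdle", step one produces "bbcdegkllvvz"; step two turns that into "aabcdfjkkuuy".
(Check on "fgvfeolbxzve": → "beeffglovvxz" → "addeefknuuwy" ✓)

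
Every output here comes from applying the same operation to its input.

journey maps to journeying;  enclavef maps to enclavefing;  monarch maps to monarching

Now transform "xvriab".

The rule is to append "ing".
Doing the same to "xvriab": "xvriabing".

xvriabing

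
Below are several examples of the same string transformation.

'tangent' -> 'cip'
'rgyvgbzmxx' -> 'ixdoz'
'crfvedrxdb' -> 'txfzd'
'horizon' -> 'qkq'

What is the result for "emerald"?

What's happening: keep every other character starting from the second (positions 2nd, 4th, 6th, ...), then shift every letter 2 places forward in the alphabet (wrapping around).
On "emerald" that produces "otn".

otn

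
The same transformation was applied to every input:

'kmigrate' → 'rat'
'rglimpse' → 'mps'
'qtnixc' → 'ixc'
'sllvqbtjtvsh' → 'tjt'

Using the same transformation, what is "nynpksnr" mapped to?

What's happening: swap the front and back halves of the string, then keep only the first 3 characters.
Applying both steps to "nynpksnr": "ksnrnynp", then "ksn".

ksn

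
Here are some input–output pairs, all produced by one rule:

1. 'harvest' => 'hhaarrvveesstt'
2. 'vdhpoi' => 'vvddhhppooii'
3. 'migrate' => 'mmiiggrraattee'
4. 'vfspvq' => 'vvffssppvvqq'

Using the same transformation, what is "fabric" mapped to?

Each output is the input with this applied: double every character.
For "fabric" the result is "ffaabbrriicc".

ffaabbrriicc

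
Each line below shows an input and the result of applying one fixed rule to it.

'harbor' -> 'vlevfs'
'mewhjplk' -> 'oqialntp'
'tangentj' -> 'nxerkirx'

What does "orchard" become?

The transformation: move the last character to the front, then shift every letter 4 places forward in the alphabet (wrapping around).
On "orchard": the first step gives "dorchar", and the second then gives "hsvglev".
(Check on "harbor": → "rharbo" → "vlevfs" ✓)

hsvglev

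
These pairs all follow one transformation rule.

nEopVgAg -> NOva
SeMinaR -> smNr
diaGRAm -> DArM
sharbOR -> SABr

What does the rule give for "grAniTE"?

GaIe

The rule is to flip the case of every letter, then keep every other character starting from the first (positions 1st, 3rd, 5th, ...).
On "grAniTE": the first step gives "GRaNIte", and the second then gives "GaIe".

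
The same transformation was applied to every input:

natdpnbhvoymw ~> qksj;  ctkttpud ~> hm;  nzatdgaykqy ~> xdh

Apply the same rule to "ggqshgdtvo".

Looking at the pairs, the operation is to keep one character in every 3, starting at position 3 (positions 3rd, 6th, 9th, ...), then shift every letter 3 places backward in the alphabet (wrapping around).
On "ggqshgdtvo": the first step gives "qgv", and the second then gives "nds".
(Check on "ctkttpud": → "kp" → "hm" ✓)

nds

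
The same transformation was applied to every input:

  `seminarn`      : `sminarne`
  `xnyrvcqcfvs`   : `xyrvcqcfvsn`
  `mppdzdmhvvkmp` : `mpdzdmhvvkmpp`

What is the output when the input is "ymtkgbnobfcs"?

Rule — move the first character to the end, then swap the first and last characters.
Applying both steps to "ymtkgbnobfcs": "mtkgbnobfcsy", then "ytkgbnobfcsm".

ytkgbnobfcsm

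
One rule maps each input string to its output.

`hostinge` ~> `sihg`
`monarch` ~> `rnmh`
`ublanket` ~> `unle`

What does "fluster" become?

What's happening: keep every other character starting from the first (positions 1st, 3rd, 5th, ...), then sort the characters into reverse alphabetical order.
"fluster" → "futr" → "utrf".

utrf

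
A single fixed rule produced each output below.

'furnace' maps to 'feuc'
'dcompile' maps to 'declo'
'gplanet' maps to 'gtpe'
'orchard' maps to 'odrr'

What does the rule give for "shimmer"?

srhe

Each output is the input with this applied: take characters alternately from the front and the back (1st, last, 2nd, 2nd-last, ...), then delete the last 3 characters.
Working it through for "shimmer": intermediate "srheimm", final "srhe".
(Check on "dcompile": → "decloimp" → "declo" ✓)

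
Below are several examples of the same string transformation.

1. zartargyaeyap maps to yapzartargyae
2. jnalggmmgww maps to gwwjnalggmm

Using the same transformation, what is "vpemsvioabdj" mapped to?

bdjvpemsvioa

What's happening: move the last 3 characters to the front (rotate right by 3).
Doing the same to "vpemsvioabdj": "bdjvpemsvioa".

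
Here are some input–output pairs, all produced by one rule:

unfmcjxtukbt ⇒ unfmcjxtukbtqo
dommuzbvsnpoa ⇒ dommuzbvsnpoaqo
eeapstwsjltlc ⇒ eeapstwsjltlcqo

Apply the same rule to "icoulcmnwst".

icoulcmnwstqo

Looking at the pairs, the operation is to append "qo".
On "icoulcmnwst" that produces "icoulcmnwstqo".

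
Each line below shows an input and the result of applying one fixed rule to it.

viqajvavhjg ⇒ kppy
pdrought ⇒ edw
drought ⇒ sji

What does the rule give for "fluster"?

Each output is the input with this applied: keep one character in every 3, starting at position 1 (positions 1st, 4th, 7th, ...), then shift every letter 11 places backward in the alphabet (wrapping around).
On "fluster": the first step gives "fsr", and the second then gives "uhg".

uhg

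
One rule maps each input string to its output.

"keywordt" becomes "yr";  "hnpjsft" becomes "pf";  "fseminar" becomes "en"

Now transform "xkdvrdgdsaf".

In each case the input is transformed by: keep one character in every 3, starting at position 3 (positions 3rd, 6th, 9th, ...).
Applying that to "xkdvrdgdsaf" gives "dds".

dds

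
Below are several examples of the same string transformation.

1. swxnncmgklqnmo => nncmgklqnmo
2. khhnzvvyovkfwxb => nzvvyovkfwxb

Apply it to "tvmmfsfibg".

The rule is to delete the first 3 characters.
Applying that to "tvmmfsfibg" gives "mfsfibg".

mfsfibg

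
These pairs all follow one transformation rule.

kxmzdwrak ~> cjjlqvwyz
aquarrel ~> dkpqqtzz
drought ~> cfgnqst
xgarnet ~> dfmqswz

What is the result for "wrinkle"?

Each output is the input with this applied: shift every letter 1 place backward in the alphabet (wrapping around), then sort the characters into alphabetical order.
Applying that to "wrinkle" gives "dhjkmqv".

dhjkmqv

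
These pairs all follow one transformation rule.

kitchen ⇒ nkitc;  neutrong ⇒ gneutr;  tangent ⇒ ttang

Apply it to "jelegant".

The pattern: move the last 3 characters to the front (rotate right by 3), then delete the first 2 characters.
For "jelegant", step one produces "antjeleg"; step two turns that into "tjeleg".

tjeleg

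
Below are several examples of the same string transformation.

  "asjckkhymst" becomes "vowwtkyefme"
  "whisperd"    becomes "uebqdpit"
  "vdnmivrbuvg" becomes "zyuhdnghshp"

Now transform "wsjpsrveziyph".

In each case the input is transformed by: move the first 2 characters to the end (rotate left by 2), then shift every letter 12 places forward in the alphabet (wrapping around).
Working it through for "wsjpsrveziyph": intermediate "jpsrveziyphws", final "vbedhqlukbtie".
(Check on "vdnmivrbuvg": → "nmivrbuvgvd" → "zyuhdnghshp" ✓)

vbedhqlukbtie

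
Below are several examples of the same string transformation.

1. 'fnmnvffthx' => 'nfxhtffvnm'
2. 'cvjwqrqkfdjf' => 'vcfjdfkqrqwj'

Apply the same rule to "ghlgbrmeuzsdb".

Rule — reverse the string, then move the last 2 characters to the front (rotate right by 2).
Applying both steps to "ghlgbrmeuzsdb": "bdszuemrbglhg", then "hgbdszuemrbgl".

hgbdszuemrbgl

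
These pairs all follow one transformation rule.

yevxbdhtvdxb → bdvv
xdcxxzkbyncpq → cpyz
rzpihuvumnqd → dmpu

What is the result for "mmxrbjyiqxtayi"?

Each output is the input with this applied: keep one character in every 3, starting at position 3 (positions 3rd, 6th, 9th, ...), then sort the characters into alphabetical order.
Working it through for "mmxrbjyiqxtayi": intermediate "xjqa", final "ajqx".

ajqx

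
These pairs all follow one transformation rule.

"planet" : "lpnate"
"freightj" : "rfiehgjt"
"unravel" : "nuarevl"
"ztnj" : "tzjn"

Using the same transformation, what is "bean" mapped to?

Looking at the pairs, the operation is to swap each adjacent pair of characters (1↔2, 3↔4, ...).
Applying that to "bean" gives "ebna".

ebna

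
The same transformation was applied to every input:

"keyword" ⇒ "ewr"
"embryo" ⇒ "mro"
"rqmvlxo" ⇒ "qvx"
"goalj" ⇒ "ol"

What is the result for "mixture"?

The pattern: keep every other character starting from the second (positions 2nd, 4th, 6th, ...).
Applying that to "mixture" gives "itr".

itr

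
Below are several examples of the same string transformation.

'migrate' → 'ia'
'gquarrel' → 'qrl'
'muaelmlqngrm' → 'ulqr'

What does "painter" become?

at

The rule is to keep one character in every 3, starting at position 2 (positions 2nd, 5th, 8th, ...).
So "painter" becomes "at".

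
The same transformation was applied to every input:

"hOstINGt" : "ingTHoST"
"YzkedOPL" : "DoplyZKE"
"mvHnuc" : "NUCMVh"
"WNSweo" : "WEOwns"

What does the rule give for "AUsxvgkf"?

VGKFauSX

Rule — swap the front and back halves of the string, then flip the case of every letter.
On "AUsxvgkf": the first step gives "vgkfAUsx", and the second then gives "VGKFauSX".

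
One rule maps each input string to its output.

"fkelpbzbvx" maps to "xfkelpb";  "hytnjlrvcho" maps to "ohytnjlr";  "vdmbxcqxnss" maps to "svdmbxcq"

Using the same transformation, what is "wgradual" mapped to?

Each output is the input with this applied: move the last character to the front, then delete the last 3 characters.
On "wgradual" that produces "lwgra".

lwgra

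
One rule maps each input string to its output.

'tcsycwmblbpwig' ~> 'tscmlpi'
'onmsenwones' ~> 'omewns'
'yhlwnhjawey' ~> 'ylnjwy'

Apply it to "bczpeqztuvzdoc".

What's happening: keep every other character starting from the first (positions 1st, 3rd, 5th, ...).
"bczpeqztuvzdoc" → "bzezuzo".

bzezuzo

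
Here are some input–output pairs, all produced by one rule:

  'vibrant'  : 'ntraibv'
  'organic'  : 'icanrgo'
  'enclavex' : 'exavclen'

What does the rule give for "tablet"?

The pattern: reverse the string, then swap each adjacent pair of characters (1↔2, 3↔4, ...).
For "tablet", step one produces "telbat"; step two turns that into "etblta".
(Check on "vibrant": → "tnarbiv" → "ntraibv" ✓)

etblta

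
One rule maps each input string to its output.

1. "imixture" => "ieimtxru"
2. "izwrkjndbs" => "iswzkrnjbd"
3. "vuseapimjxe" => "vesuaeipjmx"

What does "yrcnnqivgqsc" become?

The rule is to move the last character to the front, then swap each adjacent pair of characters (1↔2, 3↔4, ...).
On "yrcnnqivgqsc": the first step gives "cyrcnnqivgqs", and the second then gives "yccrnniqgvsq".

yccrnniqgvsq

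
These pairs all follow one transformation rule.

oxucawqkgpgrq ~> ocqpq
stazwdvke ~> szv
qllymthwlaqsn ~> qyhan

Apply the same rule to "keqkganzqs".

Looking at the pairs, the operation is to keep one character in every 3, starting at position 1 (positions 1st, 4th, 7th, ...).
Applying that to "keqkganzqs" gives "kkns".

kkns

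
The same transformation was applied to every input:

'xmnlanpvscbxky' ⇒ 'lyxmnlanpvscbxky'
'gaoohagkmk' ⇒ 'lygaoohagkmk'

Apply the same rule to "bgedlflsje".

lybgedlflsje

The transformation: prepend "ly".
Applying that to "bgedlflsje" gives "lybgedlflsje".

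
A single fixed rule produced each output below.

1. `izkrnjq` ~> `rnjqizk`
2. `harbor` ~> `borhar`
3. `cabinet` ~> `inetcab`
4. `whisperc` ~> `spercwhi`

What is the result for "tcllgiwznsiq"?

lgiwznsiqtcl

The pattern: move the first 3 characters to the end (rotate left by 3).
Doing the same to "tcllgiwznsiq": "lgiwznsiqtcl".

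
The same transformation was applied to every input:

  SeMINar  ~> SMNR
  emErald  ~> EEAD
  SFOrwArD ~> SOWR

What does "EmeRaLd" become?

Looking at the pairs, the operation is to keep every other character starting from the first (positions 1st, 3rd, 5th, ...), then convert every letter to uppercase.
On "EmeRaLd": the first step gives "Eead", and the second then gives "EEAD".

EEAD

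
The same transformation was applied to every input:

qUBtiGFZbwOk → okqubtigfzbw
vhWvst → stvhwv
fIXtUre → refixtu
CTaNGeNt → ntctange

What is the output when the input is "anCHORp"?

The pattern: move the last 2 characters to the front (rotate right by 2), then convert every letter to lowercase.
Applying both steps to "anCHORp": "RpanCHO", then "rpancho".
(Check on "qUBtiGFZbwOk": → "OkqUBtiGFZbw" → "okqubtigfzbw" ✓)

rpancho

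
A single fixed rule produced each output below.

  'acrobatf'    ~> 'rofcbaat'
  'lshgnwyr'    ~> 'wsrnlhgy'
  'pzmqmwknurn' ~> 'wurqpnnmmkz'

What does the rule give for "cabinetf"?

nifecbat

In each case the input is transformed by: sort the characters into reverse alphabetical order, then move the first character to the end.
On "cabinetf": the first step gives "tnifecba", and the second then gives "nifecbat".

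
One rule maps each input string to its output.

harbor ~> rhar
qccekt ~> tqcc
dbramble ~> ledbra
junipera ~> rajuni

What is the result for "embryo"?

oemb

Each output is the input with this applied: swap the front and back halves of the string, then delete the first 2 characters.
"embryo" → "oemb".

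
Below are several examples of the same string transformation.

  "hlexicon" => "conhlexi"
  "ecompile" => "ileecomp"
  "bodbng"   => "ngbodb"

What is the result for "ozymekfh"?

Looking at the pairs, the operation is to move the first character to the end, then swap the front and back halves of the string.
Applying both steps to "ozymekfh": "zymekfho", then "kfhozyme".

kfhozyme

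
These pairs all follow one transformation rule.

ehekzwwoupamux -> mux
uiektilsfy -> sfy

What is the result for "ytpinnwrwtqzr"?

qzr

The transformation: keep only the last 3 characters.
"ytpinnwrwtqzr" → "qzr".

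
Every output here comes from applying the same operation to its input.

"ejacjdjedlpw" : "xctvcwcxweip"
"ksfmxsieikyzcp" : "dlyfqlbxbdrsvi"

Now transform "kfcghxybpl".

Looking at the pairs, the operation is to shift every letter 7 places backward in the alphabet (wrapping around).
Applying that to "kfcghxybpl" gives "dyvzaqruie".

dyvzaqruie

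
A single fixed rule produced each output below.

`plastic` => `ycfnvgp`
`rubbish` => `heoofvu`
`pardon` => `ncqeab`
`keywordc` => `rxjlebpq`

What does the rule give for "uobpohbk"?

What's happening: shift every letter 13 places forward in the alphabet (wrapping around) — i.e. ROT13, then swap each adjacent pair of characters (1↔2, 3↔4, ...).
Starting from "uobpohbk": after the first operation, "hbocbuox"; after the second, "bhcoubxo".
(Check on "keywordc": → "xrljbeqp" → "rxjlebpq" ✓)

bhcoubxo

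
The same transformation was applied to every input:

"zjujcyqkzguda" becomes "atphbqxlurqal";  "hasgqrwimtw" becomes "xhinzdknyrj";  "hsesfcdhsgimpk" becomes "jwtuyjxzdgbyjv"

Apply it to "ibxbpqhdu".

sghyulzso

Looking at the pairs, the operation is to move the first 3 characters to the end (rotate left by 3), then shift every letter 9 places backward in the alphabet (wrapping around).
Working it through for "ibxbpqhdu": intermediate "bpqhduibx", final "sghyulzso".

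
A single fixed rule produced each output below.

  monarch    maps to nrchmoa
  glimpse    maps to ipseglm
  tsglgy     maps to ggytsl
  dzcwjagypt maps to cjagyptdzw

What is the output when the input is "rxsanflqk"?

snflqkrxa

Rule — move the first 3 characters to the end (rotate left by 3), then swap the first and last characters.
On "rxsanflqk": the first step gives "anflqkrxs", and the second then gives "snflqkrxa".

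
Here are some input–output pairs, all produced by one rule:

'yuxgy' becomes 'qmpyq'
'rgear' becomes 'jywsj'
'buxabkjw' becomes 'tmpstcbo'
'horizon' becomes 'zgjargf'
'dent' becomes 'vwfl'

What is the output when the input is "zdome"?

Each output is the input with this applied: shift every letter 8 places backward in the alphabet (wrapping around).
Doing the same to "zdome": "rvgew".

rvgew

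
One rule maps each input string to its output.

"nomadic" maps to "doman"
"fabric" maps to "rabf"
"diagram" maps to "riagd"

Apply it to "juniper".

The transformation: delete the last 2 characters, then swap the first and last characters.
Working it through for "juniper": intermediate "junip", final "punij".

punij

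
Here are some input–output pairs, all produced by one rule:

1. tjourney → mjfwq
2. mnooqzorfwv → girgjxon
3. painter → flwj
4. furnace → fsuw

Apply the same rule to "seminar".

Looking at the pairs, the operation is to delete the first 3 characters, then shift every letter 8 places backward in the alphabet (wrapping around).
On "seminar": the first step gives "inar", and the second then gives "afsj".

afsj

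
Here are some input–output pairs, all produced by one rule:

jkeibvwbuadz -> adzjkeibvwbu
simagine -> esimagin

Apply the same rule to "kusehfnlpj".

pjkusehfnl

Rule — move the first 3 characters to the end (rotate left by 3), then swap the front and back halves of the string.
Doing the same to "kusehfnlpj": "pjkusehfnl".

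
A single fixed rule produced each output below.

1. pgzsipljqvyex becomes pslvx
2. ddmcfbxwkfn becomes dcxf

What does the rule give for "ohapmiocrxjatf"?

The transformation: keep one character in every 3, starting at position 1 (positions 1st, 4th, 7th, ...).
Doing the same to "ohapmiocrxjatf": "opoxt".

opoxt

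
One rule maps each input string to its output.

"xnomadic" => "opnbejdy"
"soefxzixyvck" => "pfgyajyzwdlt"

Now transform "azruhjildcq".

In each case the input is transformed by: move the first character to the end, then shift every letter 1 place forward in the alphabet (wrapping around).
For "azruhjildcq", step one produces "zruhjildcqa"; step two turns that into "asvikjmedrb".

asvikjmedrb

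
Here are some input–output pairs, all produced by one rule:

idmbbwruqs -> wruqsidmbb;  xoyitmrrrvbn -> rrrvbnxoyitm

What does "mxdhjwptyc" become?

Looking at the pairs, the operation is to swap the front and back halves of the string.
So "mxdhjwptyc" becomes "wptycmxdhj".

wptycmxdhj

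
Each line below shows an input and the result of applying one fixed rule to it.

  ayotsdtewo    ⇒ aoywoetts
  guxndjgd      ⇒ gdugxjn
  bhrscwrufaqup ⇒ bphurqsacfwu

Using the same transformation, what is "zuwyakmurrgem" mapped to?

Each output is the input with this applied: take characters alternately from the front and the back (1st, last, 2nd, 2nd-last, ...), then delete the last character.
"zuwyakmurrgem" → "zmuewgyrarkum" → "zmuewgyrarku".

zmuewgyrarku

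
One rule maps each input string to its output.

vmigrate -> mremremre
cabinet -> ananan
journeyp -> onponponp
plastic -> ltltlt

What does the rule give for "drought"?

In each case the input is transformed by: keep one character in every 3, starting at position 2 (positions 2nd, 5th, 8th, ...), then write the whole string 3 times in a row.
Starting from "drought": after the first operation, "rg"; after the second, "rgrgrg".
(Check on "vmigrate": → "mre" → "mremremre" ✓)

rgrgrg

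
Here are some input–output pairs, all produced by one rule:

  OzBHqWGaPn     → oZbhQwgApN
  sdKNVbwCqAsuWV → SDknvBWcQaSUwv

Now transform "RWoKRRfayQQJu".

rwOkrrFAYqqjU

In each case the input is transformed by: flip the case of every letter.
So "RWoKRRfayQQJu" becomes "rwOkrrFAYqqjU".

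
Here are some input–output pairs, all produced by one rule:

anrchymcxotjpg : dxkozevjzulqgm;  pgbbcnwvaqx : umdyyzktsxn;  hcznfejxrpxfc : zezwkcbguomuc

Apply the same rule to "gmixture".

The pattern: move the last character to the front, then shift every letter 3 places backward in the alphabet (wrapping around).
Starting from "gmixture": after the first operation, "egmixtur"; after the second, "bdjfuqro".

bdjfuqro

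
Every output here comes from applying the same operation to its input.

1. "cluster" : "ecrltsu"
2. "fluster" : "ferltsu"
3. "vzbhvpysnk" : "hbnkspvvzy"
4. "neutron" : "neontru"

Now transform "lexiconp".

eclionxp

What's happening: sort the characters into alphabetical order, then swap each adjacent pair of characters (1↔2, 3↔4, ...).
So "lexiconp" becomes "eclionxp".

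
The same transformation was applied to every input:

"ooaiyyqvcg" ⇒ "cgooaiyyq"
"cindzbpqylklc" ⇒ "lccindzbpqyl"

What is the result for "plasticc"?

What's happening: move the last 2 characters to the front (rotate right by 2), then delete the last character.
Doing the same to "plasticc": "ccplast".

ccplast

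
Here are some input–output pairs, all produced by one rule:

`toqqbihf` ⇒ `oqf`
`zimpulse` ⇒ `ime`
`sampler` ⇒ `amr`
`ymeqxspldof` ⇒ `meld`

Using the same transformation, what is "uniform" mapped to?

Looking at the pairs, the operation is to swap each adjacent pair of characters (1↔2, 3↔4, ...), then keep one character in every 3, starting at position 1 (positions 1st, 4th, 7th, ...).
Applying both steps to "uniform": "nufirom", then "nim".

nim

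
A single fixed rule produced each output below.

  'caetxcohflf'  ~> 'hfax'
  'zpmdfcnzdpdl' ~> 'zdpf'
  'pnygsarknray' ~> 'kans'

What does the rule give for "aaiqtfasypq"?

sqat

Rule — keep one character in every 3, starting at position 2 (positions 2nd, 5th, 8th, ...), then swap the front and back halves of the string.
For "aaiqtfasypq", step one produces "atsq"; step two turns that into "sqat".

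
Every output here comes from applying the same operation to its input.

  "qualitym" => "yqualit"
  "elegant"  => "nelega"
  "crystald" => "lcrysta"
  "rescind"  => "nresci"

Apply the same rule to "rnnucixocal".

The pattern: delete the last character, then move the last character to the front.
Working it through for "rnnucixocal": intermediate "rnnucixoca", final "arnnucixoc".

arnnucixoc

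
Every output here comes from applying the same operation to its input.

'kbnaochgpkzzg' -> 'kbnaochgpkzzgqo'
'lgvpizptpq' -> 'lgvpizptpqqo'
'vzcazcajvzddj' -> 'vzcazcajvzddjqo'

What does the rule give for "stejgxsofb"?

stejgxsofbqo

Each output is the input with this applied: append "qo".
Applying that to "stejgxsofb" gives "stejgxsofbqo".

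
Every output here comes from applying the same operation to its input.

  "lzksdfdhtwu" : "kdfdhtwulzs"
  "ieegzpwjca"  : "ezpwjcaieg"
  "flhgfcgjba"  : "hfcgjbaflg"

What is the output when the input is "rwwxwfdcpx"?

The rule is to move the first 3 characters to the end (rotate left by 3), then swap the first and last characters.
For "rwwxwfdcpx", step one produces "xwfdcpxrww"; step two turns that into "wwfdcpxrwx".
(Check on "lzksdfdhtwu": → "sdfdhtwulzk" → "kdfdhtwulzs" ✓)

wwfdcpxrwx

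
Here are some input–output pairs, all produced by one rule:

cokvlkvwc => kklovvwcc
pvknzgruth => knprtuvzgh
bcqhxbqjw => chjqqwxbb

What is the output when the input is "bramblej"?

bejlmrab

Rule — sort the characters into alphabetical order, then move the first 2 characters to the end (rotate left by 2).
Applying both steps to "bramblej": "abbejlmr", then "bejlmrab".
(Check on "cokvlkvwc": → "cckklovvw" → "kklovvwcc" ✓)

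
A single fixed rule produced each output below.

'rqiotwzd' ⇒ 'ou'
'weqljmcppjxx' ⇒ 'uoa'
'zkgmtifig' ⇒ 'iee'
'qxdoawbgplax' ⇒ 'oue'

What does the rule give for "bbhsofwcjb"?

ua

Rule — shift every letter 2 places backward in the alphabet (wrapping around), then keep only the vowels.
"bbhsofwcjb" → "zzfqmduahz" → "ua".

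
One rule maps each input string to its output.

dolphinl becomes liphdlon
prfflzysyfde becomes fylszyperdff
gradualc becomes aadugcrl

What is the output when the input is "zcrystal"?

The pattern: take characters alternately from the front and the back (1st, last, 2nd, 2nd-last, ...), then swap the front and back halves of the string.
Applying both steps to "zcrystal": "zlcartys", then "rtyszlca".

rtyszlca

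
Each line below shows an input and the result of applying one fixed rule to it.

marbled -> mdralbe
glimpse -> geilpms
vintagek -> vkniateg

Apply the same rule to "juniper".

In each case the input is transformed by: move the last character to the front, then swap each adjacent pair of characters (1↔2, 3↔4, ...).
Working it through for "juniper": intermediate "rjunipe", final "jrnupie".

jrnupie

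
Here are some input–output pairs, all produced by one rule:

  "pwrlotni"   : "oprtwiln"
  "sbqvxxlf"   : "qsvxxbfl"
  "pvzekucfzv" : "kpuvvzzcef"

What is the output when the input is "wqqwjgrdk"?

kqqrwwdgj

What's happening: sort the characters into alphabetical order, then move the first 3 characters to the end (rotate left by 3).
"wqqwjgrdk" → "dgjkqqrww" → "kqqrwwdgj".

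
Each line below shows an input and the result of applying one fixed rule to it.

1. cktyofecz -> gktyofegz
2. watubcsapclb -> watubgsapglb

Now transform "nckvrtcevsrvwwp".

ngkvrtgevsrvwwp

Each output is the input with this applied: replace every "c" with "g".
Applying that to "nckvrtcevsrvwwp" gives "ngkvrtgevsrvwwp".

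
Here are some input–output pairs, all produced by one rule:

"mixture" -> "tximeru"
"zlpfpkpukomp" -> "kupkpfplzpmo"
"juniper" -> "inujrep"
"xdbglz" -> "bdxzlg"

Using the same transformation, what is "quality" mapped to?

lauqyti

The pattern: move the last 3 characters to the front (rotate right by 3), then reverse the string.
Applying both steps to "quality": "ityqual", then "lauqyti".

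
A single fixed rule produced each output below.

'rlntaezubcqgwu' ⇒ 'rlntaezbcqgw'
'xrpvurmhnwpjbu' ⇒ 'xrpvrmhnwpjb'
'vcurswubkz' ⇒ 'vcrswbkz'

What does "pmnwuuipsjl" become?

pmnwipsjl

Each output is the input with this applied: remove every "u".
On "pmnwuuipsjl" that produces "pmnwipsjl".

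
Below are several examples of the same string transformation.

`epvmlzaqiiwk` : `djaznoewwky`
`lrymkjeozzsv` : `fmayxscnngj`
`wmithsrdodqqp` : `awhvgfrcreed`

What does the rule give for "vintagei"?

Each output is the input with this applied: shift every letter 12 places backward in the alphabet (wrapping around), then delete the first character.
For "vintagei", step one produces "jwbhousw"; step two turns that into "wbhousw".

wbhousw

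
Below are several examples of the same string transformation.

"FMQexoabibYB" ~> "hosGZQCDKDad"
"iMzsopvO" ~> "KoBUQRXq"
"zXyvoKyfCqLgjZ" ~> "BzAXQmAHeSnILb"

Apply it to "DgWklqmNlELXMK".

The rule is to shift every letter 2 places forward in the alphabet (wrapping around), then flip the case of every letter.
Applying both steps to "DgWklqmNlELXMK": "FiYmnsoPnGNZOM", then "fIyMNSOpNgnzom".

fIyMNSOpNgnzom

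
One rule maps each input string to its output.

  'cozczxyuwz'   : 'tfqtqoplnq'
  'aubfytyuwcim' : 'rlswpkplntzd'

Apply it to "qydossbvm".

Each output is the input with this applied: shift every letter 9 places backward in the alphabet (wrapping around).
"qydossbvm" → "hpufjjsmd".

hpufjjsmd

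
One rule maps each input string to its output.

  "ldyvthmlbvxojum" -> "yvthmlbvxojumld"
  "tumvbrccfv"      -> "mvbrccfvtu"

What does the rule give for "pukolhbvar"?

kolhbvarpu

What's happening: move the first 2 characters to the end (rotate left by 2).
So "pukolhbvar" becomes "kolhbvarpu".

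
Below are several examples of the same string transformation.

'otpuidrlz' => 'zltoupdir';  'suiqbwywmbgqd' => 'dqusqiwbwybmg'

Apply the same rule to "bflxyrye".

eyfbxlry

The transformation: move the last 2 characters to the front (rotate right by 2), then swap each adjacent pair of characters (1↔2, 3↔4, ...).
Starting from "bflxyrye": after the first operation, "yebflxyr"; after the second, "eyfbxlry".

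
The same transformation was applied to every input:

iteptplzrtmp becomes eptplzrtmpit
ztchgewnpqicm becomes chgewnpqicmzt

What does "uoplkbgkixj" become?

The transformation: move the first 2 characters to the end (rotate left by 2).
Doing the same to "uoplkbgkixj": "plkbgkixjuo".

plkbgkixjuo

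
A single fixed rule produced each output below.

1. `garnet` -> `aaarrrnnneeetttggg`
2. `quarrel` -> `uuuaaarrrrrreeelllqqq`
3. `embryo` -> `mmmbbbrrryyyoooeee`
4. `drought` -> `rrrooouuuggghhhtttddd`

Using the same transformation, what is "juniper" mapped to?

Rule — move the first character to the end, then repeat every character 3 times.
"juniper" → "uuunnniiipppeeerrrjjj".

uuunnniiipppeeerrrjjj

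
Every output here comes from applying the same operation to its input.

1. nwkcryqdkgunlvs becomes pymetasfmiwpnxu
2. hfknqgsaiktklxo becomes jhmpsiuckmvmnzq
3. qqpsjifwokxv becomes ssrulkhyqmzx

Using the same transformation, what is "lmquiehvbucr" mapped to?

In each case the input is transformed by: shift every letter 2 places forward in the alphabet (wrapping around).
"lmquiehvbucr" → "noswkgjxdwet".

noswkgjxdwet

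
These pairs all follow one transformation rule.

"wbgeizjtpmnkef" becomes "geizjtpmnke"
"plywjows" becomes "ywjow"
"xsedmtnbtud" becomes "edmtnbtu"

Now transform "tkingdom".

ingdo

Rule — move the last character to the front, then delete the first 3 characters.
For "tkingdom", step one produces "mtkingdo"; step two turns that into "ingdo".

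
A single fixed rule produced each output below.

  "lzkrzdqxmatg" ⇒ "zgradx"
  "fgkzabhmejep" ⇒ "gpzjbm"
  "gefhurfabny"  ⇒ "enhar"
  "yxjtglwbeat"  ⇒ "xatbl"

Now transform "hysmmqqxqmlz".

Looking at the pairs, the operation is to keep every other character starting from the second (positions 2nd, 4th, 6th, ...), then take characters alternately from the front and the back (1st, last, 2nd, 2nd-last, ...).
"hysmmqqxqmlz" → "ymqxmz" → "yzmmqx".

yzmmqx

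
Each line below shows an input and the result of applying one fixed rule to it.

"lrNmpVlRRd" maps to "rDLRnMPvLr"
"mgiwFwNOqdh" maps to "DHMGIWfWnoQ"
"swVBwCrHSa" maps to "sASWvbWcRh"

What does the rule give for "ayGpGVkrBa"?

What's happening: move the last 2 characters to the front (rotate right by 2), then flip the case of every letter.
Applying both steps to "ayGpGVkrBa": "BaayGpGVkr", then "bAAYgPgvKR".

bAAYgPgvKR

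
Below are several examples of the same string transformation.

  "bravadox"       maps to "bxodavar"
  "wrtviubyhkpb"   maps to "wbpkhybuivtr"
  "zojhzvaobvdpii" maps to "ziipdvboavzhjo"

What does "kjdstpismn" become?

knmsiptsdj

The pattern: move the first character to the end, then reverse the string.
Starting from "kjdstpismn": after the first operation, "jdstpismnk"; after the second, "knmsiptsdj".
(Check on "wrtviubyhkpb": → "rtviubyhkpbw" → "wbpkhybuivtr" ✓)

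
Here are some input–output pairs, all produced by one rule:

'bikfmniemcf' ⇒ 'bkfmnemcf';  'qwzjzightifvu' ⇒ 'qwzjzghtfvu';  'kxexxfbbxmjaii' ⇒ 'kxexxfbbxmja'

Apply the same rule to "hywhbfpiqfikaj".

hywhbfpqfkaj

Each output is the input with this applied: remove every "i".
Doing the same to "hywhbfpiqfikaj": "hywhbfpqfkaj".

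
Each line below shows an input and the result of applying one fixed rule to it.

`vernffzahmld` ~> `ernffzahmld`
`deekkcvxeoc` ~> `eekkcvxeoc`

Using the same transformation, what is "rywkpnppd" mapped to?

The rule is to delete the first character.
On "rywkpnppd" that produces "ywkpnppd".

ywkpnppd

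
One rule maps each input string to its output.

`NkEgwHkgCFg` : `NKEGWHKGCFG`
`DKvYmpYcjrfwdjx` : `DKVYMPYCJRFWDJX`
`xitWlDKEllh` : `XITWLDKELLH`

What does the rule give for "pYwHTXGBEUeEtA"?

PYWHTXGBEUEETA

The transformation: convert every letter to uppercase.
Doing the same to "pYwHTXGBEUeEtA": "PYWHTXGBEUEETA".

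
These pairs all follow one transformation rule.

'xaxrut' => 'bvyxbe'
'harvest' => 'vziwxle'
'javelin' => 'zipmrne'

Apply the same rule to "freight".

Looking at the pairs, the operation is to move the first 2 characters to the end (rotate left by 2), then shift every letter 4 places forward in the alphabet (wrapping around).
"freight" → "eightfr" → "imklxjv".

imklxjv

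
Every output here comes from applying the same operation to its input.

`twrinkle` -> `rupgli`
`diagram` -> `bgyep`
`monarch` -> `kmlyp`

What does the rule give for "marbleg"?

kypzj

In each case the input is transformed by: delete the last 2 characters, then shift every letter 2 places backward in the alphabet (wrapping around).
Applying both steps to "marbleg": "marbl", then "kypzj".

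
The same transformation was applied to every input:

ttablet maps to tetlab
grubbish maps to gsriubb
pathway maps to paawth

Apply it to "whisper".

wehpis

The rule is to delete the last character, then take characters alternately from the front and the back (1st, last, 2nd, 2nd-last, ...).
"whisper" → "whispe" → "wehpis".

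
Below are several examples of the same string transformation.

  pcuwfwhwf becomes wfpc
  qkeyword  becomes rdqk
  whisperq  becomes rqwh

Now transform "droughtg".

tgdr

Looking at the pairs, the operation is to move the last 2 characters to the front (rotate right by 2), then keep only the first 4 characters.
For "droughtg", step one produces "tgdrough"; step two turns that into "tgdr".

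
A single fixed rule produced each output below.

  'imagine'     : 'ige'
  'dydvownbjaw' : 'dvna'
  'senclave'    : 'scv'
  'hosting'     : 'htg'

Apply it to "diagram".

The transformation: keep one character in every 3, starting at position 1 (positions 1st, 4th, 7th, ...).
For "diagram" the result is "dgm".

dgm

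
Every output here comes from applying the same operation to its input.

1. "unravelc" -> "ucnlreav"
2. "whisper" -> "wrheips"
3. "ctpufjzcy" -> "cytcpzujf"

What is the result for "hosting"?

hgonsit

Looking at the pairs, the operation is to take characters alternately from the front and the back (1st, last, 2nd, 2nd-last, ...).
So "hosting" becomes "hgonsit".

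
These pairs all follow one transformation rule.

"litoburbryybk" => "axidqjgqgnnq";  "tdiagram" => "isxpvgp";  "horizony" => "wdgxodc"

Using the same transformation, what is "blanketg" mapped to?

qapczti

Rule — delete the last character, then shift every letter 11 places backward in the alphabet (wrapping around).
For "blanketg", step one produces "blanket"; step two turns that into "qapczti".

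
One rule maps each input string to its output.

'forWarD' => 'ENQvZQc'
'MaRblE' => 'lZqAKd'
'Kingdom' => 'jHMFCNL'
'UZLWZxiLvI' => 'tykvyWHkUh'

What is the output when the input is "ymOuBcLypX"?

The pattern: shift every letter 1 place backward in the alphabet (wrapping around), then flip the case of every letter.
On "ymOuBcLypX": the first step gives "xlNtAbKxoW", and the second then gives "XLnTaBkXOw".

XLnTaBkXOw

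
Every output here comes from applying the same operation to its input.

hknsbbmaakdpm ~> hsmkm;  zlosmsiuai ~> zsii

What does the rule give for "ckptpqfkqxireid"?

The rule is to keep one character in every 3, starting at position 1 (positions 1st, 4th, 7th, ...).
So "ckptpqfkqxireid" becomes "ctfxe".

ctfxe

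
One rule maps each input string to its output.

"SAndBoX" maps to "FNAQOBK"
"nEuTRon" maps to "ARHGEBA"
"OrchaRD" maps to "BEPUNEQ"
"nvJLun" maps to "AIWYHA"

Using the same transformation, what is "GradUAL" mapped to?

The rule is to shift every letter 13 places forward in the alphabet (wrapping around) — i.e. ROT13, then convert every letter to uppercase.
"GradUAL" → "TENQHNY".

TENQHNY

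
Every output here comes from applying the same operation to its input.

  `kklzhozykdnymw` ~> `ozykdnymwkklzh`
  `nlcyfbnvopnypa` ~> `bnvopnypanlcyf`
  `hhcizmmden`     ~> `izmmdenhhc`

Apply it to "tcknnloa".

knnloatc

The rule is to move the last 2 characters to the front (rotate right by 2), then swap the front and back halves of the string.
Starting from "tcknnloa": after the first operation, "oatcknnl"; after the second, "knnloatc".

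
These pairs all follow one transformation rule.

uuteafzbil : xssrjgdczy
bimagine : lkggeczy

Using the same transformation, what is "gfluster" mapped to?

Rule — sort the characters into reverse alphabetical order, then shift every letter 2 places backward in the alphabet (wrapping around).
Applying both steps to "gfluster": "utsrlgfe", then "srqpjedc".

srqpjedc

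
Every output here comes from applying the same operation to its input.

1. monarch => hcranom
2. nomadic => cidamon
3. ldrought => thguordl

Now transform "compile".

elipmoc

Rule — reverse the string.
So "compile" becomes "elipmoc".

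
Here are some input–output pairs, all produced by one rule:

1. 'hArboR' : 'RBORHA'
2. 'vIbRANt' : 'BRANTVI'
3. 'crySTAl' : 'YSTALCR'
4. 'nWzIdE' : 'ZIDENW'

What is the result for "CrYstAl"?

YSTALCR

What's happening: move the first 2 characters to the end (rotate left by 2), then convert every letter to uppercase.
So "CrYstAl" becomes "YSTALCR".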